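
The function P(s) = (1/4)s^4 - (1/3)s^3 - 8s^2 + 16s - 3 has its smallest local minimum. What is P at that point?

Critical points: P'(s) = s^3 - s^2 - 16s + 16 vanishes at s = -4, 1, 4.
P''(s) = 3s^2 - 2s - 16. P''(-4) = 40 > 0 ⇒ local minimum; P''(1) = -15 < 0 ⇒ local maximum; P''(4) = 24 > 0 ⇒ local minimum.
Thus P has its smallest local minimum at s = -4, with value -329/3.

-329/3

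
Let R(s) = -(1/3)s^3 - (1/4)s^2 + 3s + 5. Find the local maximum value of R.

125/16

Critical points: R'(s) = -s^2 - (1/2)s + 3 vanishes at s = -2, 3/2.
R''(s) = -2s - 1/2. R''(-2) = 7/2 > 0 ⇒ local minimum; R''(3/2) = -7/2 < 0 ⇒ local maximum.
Thus R has its local maximum at s = 3/2, with value 125/16.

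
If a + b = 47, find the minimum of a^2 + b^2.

2209/2

With a + b = 47, a^2 + b^2 = a^2 + (47 − a)^2.
The derivative 2a − 2(47 − a) = 4a − 94 vanishes at a = 47/2; second derivative 4 > 0, a minimum.
The minimum is 2·(47/2)^2 = 2209/2.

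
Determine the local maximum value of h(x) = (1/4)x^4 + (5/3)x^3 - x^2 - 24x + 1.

h'(x) = x^3 + 5x^2 - 2x - 24. Setting h'(x) = 0 gives x ∈ {-4, -3, 2}.
Second-derivative test with h''(x) = 3x^2 + 10x - 2: h''(-4) = 6 > 0 ⇒ local minimum; h''(-3) = -5 < 0 ⇒ local maximum; h''(2) = 30 > 0 ⇒ local minimum.
Thus h has its local maximum at x = -3, with value 157/4.

157/4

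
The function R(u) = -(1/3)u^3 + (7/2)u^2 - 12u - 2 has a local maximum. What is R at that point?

-46/3

R'(u) = -u^2 + 7u - 12 = 0 at u = 3, 4.
Second-derivative test with R''(u) = -2u + 7: R''(3) = 1 > 0 ⇒ local minimum; R''(4) = -1 < 0 ⇒ local maximum.
So the local maximum value is R(4) = -46/3.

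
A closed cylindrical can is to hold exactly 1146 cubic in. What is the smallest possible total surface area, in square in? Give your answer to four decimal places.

606.2303

With radius r and height h, πr²h = 1146 so h = 1146/(πr²), and S(r) = 2πr² + 2πrh = 2πr² + 2·1146/r.
S'(r) = 4πr − 2·1146/r² = 0 ⇒ r³ = 1146/(2π), so r ≈ 5.6711 and h = 2r ≈ 11.3422.
S''(r) = 4π + 4·1146/r³ > 0, so this is the minimum; S ≈ 606.2303.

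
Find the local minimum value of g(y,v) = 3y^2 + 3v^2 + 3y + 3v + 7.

∂g/∂y = 6y + 3 = 0 and ∂g/∂v = 6v + 3 = 0, so (y, v) = (-1/2, -1/2).
The Hessian has g_{yy} = 6, g_{vv} = 6, g_{yv} = 0, giving D = 36 > 0 with g_{yy} > 0, so the point is a local minimum.
g(-1/2, -1/2) = 11/2.

11/2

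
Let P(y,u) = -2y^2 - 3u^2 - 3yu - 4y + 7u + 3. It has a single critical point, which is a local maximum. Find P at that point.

∂P/∂y = -4y - 3u - 4 = 0 and ∂P/∂u = -3y - 6u + 7 = 0, so (y, u) = (-3, 8/3).
The Hessian has P_{yy} = -4, P_{uu} = -6, P_{yu} = -3, giving D = 15 > 0 with P_{yy} < 0, so the point is a local maximum.
P(-3, 8/3) = 55/3.

55/3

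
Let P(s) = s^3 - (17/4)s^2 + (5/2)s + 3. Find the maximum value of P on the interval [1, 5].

P'(s) = 3s^2 - (17/2)s + 5/2, whose only zero in [1, 5] is s = 5/2.
Compare values at every candidate in [1, 5]: P(1) = 9/4, P(5/2) = -27/16, P(5) = 137/4.
So the maximum is P(5) = 137/4.

137/4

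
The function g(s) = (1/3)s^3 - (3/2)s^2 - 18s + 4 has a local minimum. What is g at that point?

g'(s) = s^2 - 3s - 18 = 0 at s = -3, 6.
Second-derivative test with g''(s) = 2s - 3: g''(-3) = -9 < 0 ⇒ local maximum; g''(6) = 9 > 0 ⇒ local minimum.
Thus g has its local minimum at s = 6, with value -86.

-86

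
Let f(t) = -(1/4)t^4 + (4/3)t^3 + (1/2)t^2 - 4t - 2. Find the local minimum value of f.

Critical points: f'(t) = -t^3 + 4t^2 + t - 4 vanishes at t = -1, 1, 4.
Second-derivative test with f''(t) = -3t^2 + 8t + 1: f''(-1) = -10 < 0 ⇒ local maximum; f''(1) = 6 > 0 ⇒ local minimum; f''(4) = -15 < 0 ⇒ local maximum.
Thus f has its local minimum at t = 1, with value -53/12.

-53/12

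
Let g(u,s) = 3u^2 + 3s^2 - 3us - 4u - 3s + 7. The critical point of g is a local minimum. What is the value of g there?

∂g/∂u = 6u - 3s - 4 = 0 and ∂g/∂s = -3u + 6s - 3 = 0, so (u, s) = (11/9, 10/9).
The Hessian has g_{uu} = 6, g_{ss} = 6, g_{us} = -3, giving D = 27 > 0 with g_{uu} > 0, so the point is a local minimum.
g(11/9, 10/9) = 26/9.

26/9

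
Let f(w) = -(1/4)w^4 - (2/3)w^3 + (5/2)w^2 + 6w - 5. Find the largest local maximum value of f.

f'(w) = -w^3 - 2w^2 + 5w + 6 = 0 at w = -3, -1, 2.
f''(w) = -3w^2 - 4w + 5. f''(-3) = -10 < 0 ⇒ local maximum; f''(-1) = 6 > 0 ⇒ local minimum; f''(2) = -15 < 0 ⇒ local maximum.
So the largest local maximum value is f(2) = 23/3.

23/3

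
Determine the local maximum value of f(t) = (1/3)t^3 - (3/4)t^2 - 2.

-2

f'(t) = t^2 - (3/2)t. Setting f'(t) = 0 gives t ∈ {0, 3/2}.
Second-derivative test with f''(t) = 2t - 3/2: f''(0) = -3/2 < 0 ⇒ local maximum; f''(3/2) = 3/2 > 0 ⇒ local minimum.
So the local maximum value is f(0) = -2.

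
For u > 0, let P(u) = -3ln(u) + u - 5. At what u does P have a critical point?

P'(u) = -3/u + 1 = 0 gives u = 3.
P''(u) = 3/u², which is positive for u > 0, so this is a local minimum.
P(3) = -3·ln(3) + 3 - 5 ≈ -5.2958.

3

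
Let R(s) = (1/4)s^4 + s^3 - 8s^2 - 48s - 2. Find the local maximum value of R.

253/4

Critical points: R'(s) = s^3 + 3s^2 - 16s - 48 vanishes at s = -4, -3, 4.
Since R''(s) = 3s^2 + 6s - 16, we get R''(-4) = 8 > 0 ⇒ local minimum; R''(-3) = -7 < 0 ⇒ local maximum; R''(4) = 56 > 0 ⇒ local minimum.
The local maximum is R(-3) = 253/4.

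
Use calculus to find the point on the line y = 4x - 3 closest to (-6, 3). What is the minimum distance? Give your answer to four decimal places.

Minimize D(x)^2 = (x + 6)^2 + (4x - 6)^2.
d/dx[D^2] = 2(x + 6) + 2·4·(4x - 6) = 0 ⇒ x = 18/17.
Then y = 21/17 and the distance is √(900/17) ≈ 7.2761.

7.2761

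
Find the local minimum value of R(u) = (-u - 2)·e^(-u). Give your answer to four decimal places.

R'(u) = (-1)·e^(-u) + (-u - 2)·(-1)·e^(-u) = (u + 1)·e^(-u). Since e^(-u) > 0, the only critical point is u = -1.
R''(-1) has the same sign as 1 > 0, so this is a local minimum.
R(-1) = (-1)·e^(1) ≈ -2.7183.

-2.7183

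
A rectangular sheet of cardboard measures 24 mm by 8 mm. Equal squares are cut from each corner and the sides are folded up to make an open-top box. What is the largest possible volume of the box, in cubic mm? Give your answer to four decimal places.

With cut size x, the volume is V(x) = x(24 − 2x)(8 − 2x) for 0 < x < 4.
V'(x) = 12x^2 − 128x + 192. Setting V'(x) = 0 gives x ≈ 1.8057 (the root in (0, 4)).
V''(x) = 24x − 128 is negative there, so this is the maximum; V ≈ 161.5694.

161.5694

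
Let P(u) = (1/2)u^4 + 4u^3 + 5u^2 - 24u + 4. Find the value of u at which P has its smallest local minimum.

P'(u) = 2u^3 + 12u^2 + 10u - 24 = 0 at u = -4, -3, 1.
Second-derivative test with P''(u) = 6u^2 + 24u + 10: P''(-4) = 10 > 0 ⇒ local minimum; P''(-3) = -8 < 0 ⇒ local maximum; P''(1) = 40 > 0 ⇒ local minimum.
So the smallest local minimum value is P(1) = -21/2.

1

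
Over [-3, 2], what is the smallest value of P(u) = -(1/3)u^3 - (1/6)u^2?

The derivative is -u^2 - (1/3)u, which vanishes at u = -1/3 and u = 0.
Candidates: P(-3) = 15/2; P(-1/3) = -1/162; P(0) = 0; P(2) = -10/3.
Hence the absolute minimum is -10/3 at u = 2.

-10/3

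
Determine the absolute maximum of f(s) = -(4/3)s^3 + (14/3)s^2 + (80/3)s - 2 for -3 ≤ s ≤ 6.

Differentiating, f'(s) = -4s^2 + (28/3)s + 80/3; which vanishes at s = -5/3 and s = 4.
Compare values at every candidate in [-3, 6]: f(-3) = -4; f(-5/3) = -2212/81; f(4) = 94; f(6) = 38.
The maximum over the interval is 94, attained at s = 4.

94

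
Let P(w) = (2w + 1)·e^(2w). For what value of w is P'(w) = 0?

P'(w) = 2·e^(2w) + (2w + 1)·2·e^(2w) = (4w + 4)·e^(2w). Since e^(2w) > 0, the only critical point is w = -1.
P''(-1) has the same sign as 4 > 0, so this is a local minimum.
P(-1) = (-1)·e^(-2) ≈ -0.1353.

-1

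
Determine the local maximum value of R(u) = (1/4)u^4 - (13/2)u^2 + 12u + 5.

43/4

Critical points: R'(u) = u^3 - 13u + 12 vanishes at u = -4, 1, 3.
R''(u) = 3u^2 - 13. R''(-4) = 35 > 0 ⇒ local minimum; R''(1) = -10 < 0 ⇒ local maximum; R''(3) = 14 > 0 ⇒ local minimum.
Thus R has its local maximum at u = 1, with value 43/4.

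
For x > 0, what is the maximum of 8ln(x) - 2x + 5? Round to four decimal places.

8.0904

R'(x) = 8/x − 2 = 0 gives x = 4.
R''(x) = -8/x², which is negative for x > 0, so this is a local maximum.
R(4) = 8·ln(4) - 8 + 5 ≈ 8.0904.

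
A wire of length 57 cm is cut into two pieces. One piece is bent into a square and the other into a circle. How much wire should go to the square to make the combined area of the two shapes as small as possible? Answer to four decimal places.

31.9257

Let x be the length used for the square. Square side x/4; circle radius (57−x)/(2π).
A(x) = (x/4)² + π·((57−x)/(2π))² = x²/16 + (57−x)²/(4π) for 0 ≤ x ≤ 57. A'(x) = x/8 − (57−x)/(2π) = 0 gives x = 4·57/(π+4) ≈ 31.9257.
A'' = 1/8 + 1/(2π) > 0, so this gives the minimum combined area; x ≈ 31.9257 cm to the square.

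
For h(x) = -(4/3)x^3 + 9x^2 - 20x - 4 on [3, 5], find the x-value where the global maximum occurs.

3

h'(x) = -4x^2 + 18x - 20, which has no zeros in [3, 5].
Evaluating at the critical points and endpoints: h(3) = -19; h(5) = -137/3.
So the maximum is h(3) = -19.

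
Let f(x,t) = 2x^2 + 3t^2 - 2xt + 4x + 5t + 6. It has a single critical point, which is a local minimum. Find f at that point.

-9/10

∂f/∂x = 4x - 2t + 4 = 0 and ∂f/∂t = -2x + 6t + 5 = 0, so (x, t) = (-17/10, -7/5).
The Hessian has f_{xx} = 4, f_{tt} = 6, f_{xt} = -2, giving D = 20 > 0 with f_{xx} > 0, so the point is a local minimum.
f(-17/10, -7/5) = -9/10.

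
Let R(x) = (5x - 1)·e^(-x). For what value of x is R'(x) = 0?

By the product rule, R'(x) = (-5x + 6)·e^(-x). Since e^(-x) > 0, the only critical point is x = 6/5.
R''(6/5) has the same sign as -5 < 0, so this is a local maximum.
R(6/5) = (5)·e^(-6/5) ≈ 1.5060.

6/5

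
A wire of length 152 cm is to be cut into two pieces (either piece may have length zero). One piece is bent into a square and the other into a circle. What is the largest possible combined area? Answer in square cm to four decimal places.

1838.5579

Let x be the length used for the square. Square side x/4; circle radius (152−x)/(2π).
A(x) = (x/4)² + π·((152−x)/(2π))² = x²/16 + (152−x)²/(4π) for 0 ≤ x ≤ 152. A'(x) = x/8 − (152−x)/(2π) = 0 gives x = 4·152/(π+4) ≈ 85.1351.
A'' > 0, so the interior critical point is a minimum; the maximum is at an endpoint. A(0) = 1838.5579 and A(152) = 1444.0000, so the largest area is 1838.5579.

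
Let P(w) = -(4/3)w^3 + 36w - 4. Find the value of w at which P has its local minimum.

Critical points: P'(w) = -4w^2 + 36 vanishes at w = -3, 3.
P''(w) = -8w. P''(-3) = 24 > 0 ⇒ local minimum; P''(3) = -24 < 0 ⇒ local maximum.
So the local minimum value is P(-3) = -76.

-3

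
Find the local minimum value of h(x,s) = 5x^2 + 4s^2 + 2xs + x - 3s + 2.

97/76

∂h/∂x = 10x + 2s + 1 = 0 and ∂h/∂s = 2x + 8s - 3 = 0, so (x, s) = (-7/38, 8/19).
The Hessian has h_{xx} = 10, h_{ss} = 8, h_{xs} = 2, giving D = 76 > 0 with h_{xx} > 0, so the point is a local minimum.
h(-7/38, 8/19) = 97/76.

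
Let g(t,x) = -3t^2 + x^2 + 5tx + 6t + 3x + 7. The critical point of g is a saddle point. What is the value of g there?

∂g/∂t = -6t + 5x + 6 = 0 and ∂g/∂x = 5t + 2x + 3 = 0, so (t, x) = (-3/37, -48/37).
The Hessian has g_{tt} = -6, g_{xx} = 2, g_{tx} = 5, giving D = -37 < 0, so the point is a saddle point.
g(-3/37, -48/37) = 178/37.

178/37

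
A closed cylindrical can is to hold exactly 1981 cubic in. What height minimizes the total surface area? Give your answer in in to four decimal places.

13.6123

With radius r and height h, πr²h = 1981 so h = 1981/(πr²), and S(r) = 2πr² + 2πrh = 2πr² + 2·1981/r.
S'(r) = 4πr − 2·1981/r² = 0 ⇒ r³ = 1981/(2π), so r ≈ 6.8062 and h = 2r ≈ 13.6123.
S''(r) = 4π + 4·1981/r³ > 0, so this is the minimum; S ≈ 873.1808.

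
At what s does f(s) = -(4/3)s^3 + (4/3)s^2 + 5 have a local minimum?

f'(s) = -4s^2 + (8/3)s = 0 at s = 0, 2/3.
f''(s) = -8s + 8/3. f''(0) = 8/3 > 0 ⇒ local minimum; f''(2/3) = -8/3 < 0 ⇒ local maximum.
Thus f has its local minimum at s = 0, with value 5.

0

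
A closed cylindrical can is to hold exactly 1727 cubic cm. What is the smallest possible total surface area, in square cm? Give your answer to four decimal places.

796.8491

With radius r and height h, πr²h = 1727 so h = 1727/(πr²), and S(r) = 2πr² + 2πrh = 2πr² + 2·1727/r.
S'(r) = 4πr − 2·1727/r² = 0 ⇒ r³ = 1727/(2π), so r ≈ 6.5019 and h = 2r ≈ 13.0037.
S''(r) = 4π + 4·1727/r³ > 0, so this is the minimum; S ≈ 796.8491.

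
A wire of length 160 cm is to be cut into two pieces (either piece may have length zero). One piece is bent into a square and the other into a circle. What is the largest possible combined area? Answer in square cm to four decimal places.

2037.1833

Let x be the length used for the square. Square side x/4; circle radius (160−x)/(2π).
A(x) = (x/4)² + π·((160−x)/(2π))² = x²/16 + (160−x)²/(4π) for 0 ≤ x ≤ 160. A'(x) = x/8 − (160−x)/(2π) = 0 gives x = 4·160/(π+4) ≈ 89.6159.
A'' > 0, so the interior critical point is a minimum; the maximum is at an endpoint. A(0) = 2037.1833 and A(160) = 1600.0000, so the largest area is 2037.1833.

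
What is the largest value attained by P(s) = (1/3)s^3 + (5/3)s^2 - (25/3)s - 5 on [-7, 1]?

110/3

P'(s) = s^2 + (10/3)s - 25/3, whose only zero in [-7, 1] is s = -5.
Evaluating at the critical points and endpoints: P(-7) = 62/3, P(-5) = 110/3, P(1) = -34/3.
So the maximum is P(-5) = 110/3.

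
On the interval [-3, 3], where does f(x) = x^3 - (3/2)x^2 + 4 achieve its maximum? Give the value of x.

The derivative is 3x^2 - 3x, which vanishes at x = 0 and x = 1.
Evaluating at the critical points and endpoints: f(-3) = -73/2; f(0) = 4; f(1) = 7/2; f(3) = 35/2.
So the maximum is f(3) = 35/2.

3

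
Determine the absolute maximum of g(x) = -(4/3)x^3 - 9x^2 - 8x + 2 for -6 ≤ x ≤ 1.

14

g'(x) = -4x^2 - 18x - 8, which vanishes at x = -4 and x = -1/2.
Evaluating at the critical points and endpoints: g(-6) = 14, g(-4) = -74/3, g(-1/2) = 47/12, g(1) = -49/3.
Hence the absolute maximum is 14 at x = -6.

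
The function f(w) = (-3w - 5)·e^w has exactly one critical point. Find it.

Differentiating with the product rule gives f'(w) = (-3w - 8)·e^w. Since e^w > 0, the only critical point is w = -8/3.
f''(-8/3) has the same sign as -3 < 0, so this is a local maximum.
f(-8/3) = (3)·e^(-8/3) ≈ 0.2085.

-8/3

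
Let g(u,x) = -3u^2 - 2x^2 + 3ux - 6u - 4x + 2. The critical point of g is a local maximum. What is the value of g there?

∂g/∂u = -6u + 3x - 6 = 0 and ∂g/∂x = 3u - 4x - 4 = 0, so (u, x) = (-12/5, -14/5).
The Hessian has g_{uu} = -6, g_{xx} = -4, g_{ux} = 3, giving D = 15 > 0 with g_{uu} < 0, so the point is a local maximum.
g(-12/5, -14/5) = 74/5.

74/5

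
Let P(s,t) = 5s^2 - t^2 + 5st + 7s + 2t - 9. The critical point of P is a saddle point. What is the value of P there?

-56/5

∂P/∂s = 10s + 5t + 7 = 0 and ∂P/∂t = 5s - 2t + 2 = 0, so (s, t) = (-8/15, -1/3).
The Hessian has P_{ss} = 10, P_{tt} = -2, P_{st} = 5, giving D = -45 < 0, so the point is a saddle point.
P(-8/15, -1/3) = -56/5.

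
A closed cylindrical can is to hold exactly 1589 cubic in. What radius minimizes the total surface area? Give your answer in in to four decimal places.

6.3238

With radius r and height h, πr²h = 1589 so h = 1589/(πr²), and S(r) = 2πr² + 2πrh = 2πr² + 2·1589/r.
S'(r) = 4πr − 2·1589/r² = 0 ⇒ r³ = 1589/(2π), so r ≈ 6.3238 and h = 2r ≈ 12.6477.
S''(r) = 4π + 4·1589/r³ > 0, so this is the minimum; S ≈ 753.8133.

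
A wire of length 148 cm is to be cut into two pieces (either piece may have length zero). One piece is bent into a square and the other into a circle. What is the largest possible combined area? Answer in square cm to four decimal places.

1743.0649

Let x be the length used for the square. Square side x/4; circle radius (148−x)/(2π).
A(x) = (x/4)² + π·((148−x)/(2π))² = x²/16 + (148−x)²/(4π) for 0 ≤ x ≤ 148. A'(x) = x/8 − (148−x)/(2π) = 0 gives x = 4·148/(π+4) ≈ 82.8947.
A'' > 0, so the interior critical point is a minimum; the maximum is at an endpoint. A(0) = 1743.0649 and A(148) = 1369.0000, so the largest area is 1743.0649.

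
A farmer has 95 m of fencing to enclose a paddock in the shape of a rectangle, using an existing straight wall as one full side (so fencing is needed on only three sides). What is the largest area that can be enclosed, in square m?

9025/8

Let the sides perpendicular to the wall have length x and the parallel side y, so 2x + y = 95 and the area is A = xy = x(95 − 2x).
A'(x) = 95 − 4x = 0 gives x = 95/4, and A''(x) = −4 < 0 confirms a maximum.
Then y = 95 − 2·95/4 = 95/2 and A = 9025/8.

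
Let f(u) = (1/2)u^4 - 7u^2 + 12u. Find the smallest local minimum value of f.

-117/2

Critical points: f'(u) = 2u^3 - 14u + 12 vanishes at u = -3, 1, 2.
Since f''(u) = 6u^2 - 14, we get f''(-3) = 40 > 0 ⇒ local minimum; f''(1) = -8 < 0 ⇒ local maximum; f''(2) = 10 > 0 ⇒ local minimum.
The smallest local minimum is f(-3) = -117/2.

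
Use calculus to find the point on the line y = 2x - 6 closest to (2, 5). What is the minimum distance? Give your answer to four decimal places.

Minimize D(x)^2 = (x - 2)^2 + (2x - 11)^2.
d/dx[D^2] = 2(x - 2) + 2·2·(2x - 11) = 0 ⇒ x = 24/5.
Then y = 18/5 and the distance is √(49/5) ≈ 3.1305.

3.1305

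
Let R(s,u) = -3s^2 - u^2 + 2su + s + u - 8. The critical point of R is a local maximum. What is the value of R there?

-29/4

∂R/∂s = -6s + 2u + 1 = 0 and ∂R/∂u = 2s - 2u + 1 = 0, so (s, u) = (1/2, 1).
The Hessian has R_{ss} = -6, R_{uu} = -2, R_{su} = 2, giving D = 8 > 0 with R_{ss} < 0, so the point is a local maximum.
R(1/2, 1) = -29/4.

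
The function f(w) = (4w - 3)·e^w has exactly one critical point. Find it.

Differentiating with the product rule gives f'(w) = (4w + 1)·e^w. Since e^w > 0, the only critical point is w = -1/4.
f''(-1/4) has the same sign as 4 > 0, so this is a local minimum.
f(-1/4) = (-4)·e^(-1/4) ≈ -3.1152.

-1/4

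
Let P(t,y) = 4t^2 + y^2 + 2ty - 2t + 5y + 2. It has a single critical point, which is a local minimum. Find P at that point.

∂P/∂t = 8t + 2y - 2 = 0 and ∂P/∂y = 2t + 2y + 5 = 0, so (t, y) = (7/6, -11/3).
The Hessian has P_{tt} = 8, P_{yy} = 2, P_{ty} = 2, giving D = 12 > 0 with P_{tt} > 0, so the point is a local minimum.
P(7/6, -11/3) = -25/3.

-25/3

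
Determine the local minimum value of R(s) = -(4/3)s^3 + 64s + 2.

Critical points: R'(s) = -4s^2 + 64 vanishes at s = -4, 4.
Since R''(s) = -8s, we get R''(-4) = 32 > 0 ⇒ local minimum; R''(4) = -32 < 0 ⇒ local maximum.
So the local minimum value is R(-4) = -506/3.

-506/3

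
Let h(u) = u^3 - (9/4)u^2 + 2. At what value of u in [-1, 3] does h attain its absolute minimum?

Differentiating, h'(u) = 3u^2 - (9/2)u; which vanishes at u = 0 and u = 3/2.
Candidates: h(-1) = -5/4; h(0) = 2; h(3/2) = 5/16; h(3) = 35/4.
So the minimum is h(-1) = -5/4.

-1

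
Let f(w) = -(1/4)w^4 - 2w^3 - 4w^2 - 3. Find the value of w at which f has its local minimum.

f'(w) = -w^3 - 6w^2 - 8w. Setting f'(w) = 0 gives w ∈ {-4, -2, 0}.
f''(w) = -3w^2 - 12w - 8. f''(-4) = -8 < 0 ⇒ local maximum; f''(-2) = 4 > 0 ⇒ local minimum; f''(0) = -8 < 0 ⇒ local maximum.
So the local minimum value is f(-2) = -7.

-2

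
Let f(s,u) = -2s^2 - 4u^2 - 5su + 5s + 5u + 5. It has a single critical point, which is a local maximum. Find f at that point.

60/7

∂f/∂s = -4s - 5u + 5 = 0 and ∂f/∂u = -5s - 8u + 5 = 0, so (s, u) = (15/7, -5/7).
The Hessian has f_{ss} = -4, f_{uu} = -8, f_{su} = -5, giving D = 7 > 0 with f_{ss} < 0, so the point is a local maximum.
f(15/7, -5/7) = 60/7.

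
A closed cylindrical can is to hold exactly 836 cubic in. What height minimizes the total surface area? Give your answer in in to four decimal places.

With radius r and height h, πr²h = 836 so h = 836/(πr²), and S(r) = 2πr² + 2πrh = 2πr² + 2·836/r.
S'(r) = 4πr − 2·836/r² = 0 ⇒ r³ = 836/(2π), so r ≈ 5.1052 and h = 2r ≈ 10.2103.
S''(r) = 4π + 4·836/r³ > 0, so this is the minimum; S ≈ 491.2683.

10.2103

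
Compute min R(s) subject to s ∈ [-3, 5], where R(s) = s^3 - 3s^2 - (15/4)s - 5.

R'(s) = 3s^2 - 6s - 15/4, which vanishes at s = -1/2 and s = 5/2.
Compare values at every candidate in [-3, 5]: R(-3) = -191/4, R(-1/2) = -4, R(5/2) = -35/2, R(5) = 105/4.
Hence the absolute minimum is -191/4 at s = -3.

-191/4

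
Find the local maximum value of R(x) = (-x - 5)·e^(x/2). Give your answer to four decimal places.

Differentiating with the product rule gives R'(x) = (-(1/2)x - 7/2)·e^(x/2). Since e^(x/2) > 0, the only critical point is x = -7.
R''(-7) has the same sign as -1/2 < 0, so this is a local maximum.
R(-7) = (2)·e^(-7/2) ≈ 0.0604.

0.0604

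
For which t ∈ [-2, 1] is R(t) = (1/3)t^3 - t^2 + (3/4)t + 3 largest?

1/2

Differentiating, R'(t) = t^2 - 2t + 3/4; whose only zero in [-2, 1] is t = 1/2.
Compare values at every candidate in [-2, 1]: R(-2) = -31/6, R(1/2) = 19/6, R(1) = 37/12.
Hence the absolute maximum is 19/6 at t = 1/2.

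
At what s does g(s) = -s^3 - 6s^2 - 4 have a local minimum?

-4

g'(s) = -3s^2 - 12s. Setting g'(s) = 0 gives s ∈ {-4, 0}.
Second-derivative test with g''(s) = -6s - 12: g''(-4) = 12 > 0 ⇒ local minimum; g''(0) = -12 < 0 ⇒ local maximum.
So the local minimum value is g(-4) = -36.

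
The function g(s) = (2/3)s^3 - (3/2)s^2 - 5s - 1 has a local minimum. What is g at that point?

Critical points: g'(s) = 2s^2 - 3s - 5 vanishes at s = -1, 5/2.
g''(s) = 4s - 3. g''(-1) = -7 < 0 ⇒ local maximum; g''(5/2) = 7 > 0 ⇒ local minimum.
So the local minimum value is g(5/2) = -299/24.

-299/24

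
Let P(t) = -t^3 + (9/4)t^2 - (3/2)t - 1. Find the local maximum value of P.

P'(t) = -3t^2 + (9/2)t - 3/2 = 0 at t = 1/2, 1.
Second-derivative test with P''(t) = -6t + 9/2: P''(1/2) = 3/2 > 0 ⇒ local minimum; P''(1) = -3/2 < 0 ⇒ local maximum.
So the local maximum value is P(1) = -5/4.

-5/4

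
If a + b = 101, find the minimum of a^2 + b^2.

10201/2

With a + b = 101, a^2 + b^2 = a^2 + (101 − a)^2.
The derivative 2a − 2(101 − a) = 4a − 202 vanishes at a = 101/2; second derivative 4 > 0, a minimum.
The minimum is 2·(101/2)^2 = 10201/2.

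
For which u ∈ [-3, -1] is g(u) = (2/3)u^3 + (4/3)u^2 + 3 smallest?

-3

The derivative is 2u^2 + (8/3)u, whose only zero in [-3, -1] is u = -4/3.
Compare values at every candidate in [-3, -1]: g(-3) = -3, g(-4/3) = 307/81, g(-1) = 11/3.
Hence the absolute minimum is -3 at u = -3.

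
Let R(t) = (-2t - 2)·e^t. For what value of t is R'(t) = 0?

By the product rule, R'(t) = (-2t - 4)·e^t. Since e^t > 0, the only critical point is t = -2.
R''(-2) has the same sign as -2 < 0, so this is a local maximum.
R(-2) = (2)·e^(-2) ≈ 0.2707.

-2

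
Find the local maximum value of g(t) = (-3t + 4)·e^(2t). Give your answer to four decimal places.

By the product rule, g'(t) = (-6t + 5)·e^(2t). Since e^(2t) > 0, the only critical point is t = 5/6.
g''(5/6) has the same sign as -6 < 0, so this is a local maximum.
g(5/6) = (3/2)·e^(5/3) ≈ 7.9417.

7.9417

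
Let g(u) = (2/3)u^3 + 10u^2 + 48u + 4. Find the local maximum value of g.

Critical points: g'(u) = 2u^2 + 20u + 48 vanishes at u = -6, -4.
Since g''(u) = 4u + 20, we get g''(-6) = -4 < 0 ⇒ local maximum; g''(-4) = 4 > 0 ⇒ local minimum.
The local maximum is g(-6) = -68.

-68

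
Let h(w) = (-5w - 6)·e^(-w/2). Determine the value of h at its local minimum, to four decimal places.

-6.7032

By the product rule, h'(w) = ((5/2)w - 2)·e^(-w/2). Since e^(-w/2) > 0, the only critical point is w = 4/5.
h''(4/5) has the same sign as 5/2 > 0, so this is a local minimum.
h(4/5) = (-10)·e^(-2/5) ≈ -6.7032.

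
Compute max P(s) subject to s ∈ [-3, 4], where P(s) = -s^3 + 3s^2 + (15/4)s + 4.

Differentiating, P'(s) = -3s^2 + 6s + 15/4; which vanishes at s = -1/2 and s = 5/2.
Candidates: P(-3) = 187/4, P(-1/2) = 3, P(5/2) = 33/2, P(4) = 3.
Hence the absolute maximum is 187/4 at s = -3.

187/4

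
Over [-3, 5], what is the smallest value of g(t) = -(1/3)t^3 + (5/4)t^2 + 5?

-65/12

g'(t) = -t^2 + (5/2)t, which vanishes at t = 0 and t = 5/2.
Evaluating at the critical points and endpoints: g(-3) = 101/4,  g(0) = 5,  g(5/2) = 365/48,  g(5) = -65/12.
So the minimum is g(5) = -65/12.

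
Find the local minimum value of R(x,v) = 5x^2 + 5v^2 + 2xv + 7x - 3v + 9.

∂R/∂x = 10x + 2v + 7 = 0 and ∂R/∂v = 2x + 10v - 3 = 0, so (x, v) = (-19/24, 11/24).
The Hessian has R_{xx} = 10, R_{vv} = 10, R_{xv} = 2, giving D = 96 > 0 with R_{xx} > 0, so the point is a local minimum.
R(-19/24, 11/24) = 133/24.

133/24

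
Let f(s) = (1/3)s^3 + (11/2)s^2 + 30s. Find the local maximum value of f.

f'(s) = s^2 + 11s + 30 = 0 at s = -6, -5.
Second-derivative test with f''(s) = 2s + 11: f''(-6) = -1 < 0 ⇒ local maximum; f''(-5) = 1 > 0 ⇒ local minimum.
So the local maximum value is f(-6) = -54.

-54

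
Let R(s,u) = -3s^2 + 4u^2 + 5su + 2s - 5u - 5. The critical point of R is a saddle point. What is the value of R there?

-374/73

∂R/∂s = -6s + 5u + 2 = 0 and ∂R/∂u = 5s + 8u - 5 = 0, so (s, u) = (41/73, 20/73).
The Hessian has R_{ss} = -6, R_{uu} = 8, R_{su} = 5, giving D = -73 < 0, so the point is a saddle point.
R(41/73, 20/73) = -374/73.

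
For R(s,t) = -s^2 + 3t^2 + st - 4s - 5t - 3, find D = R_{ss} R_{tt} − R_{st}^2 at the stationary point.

-13

∂R/∂s = -2s + t - 4 = 0 and ∂R/∂t = s + 6t - 5 = 0, so (s, t) = (-19/13, 14/13).
The Hessian has R_{ss} = -2, R_{tt} = 6, R_{st} = 1, giving D = -13 < 0, so the point is a saddle point.
D = (-2)·(6) − (1)^2 = -13.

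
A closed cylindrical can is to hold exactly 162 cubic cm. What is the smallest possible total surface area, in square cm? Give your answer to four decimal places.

With radius r and height h, πr²h = 162 so h = 162/(πr²), and S(r) = 2πr² + 2πrh = 2πr² + 2·162/r.
S'(r) = 4πr − 2·162/r² = 0 ⇒ r³ = 162/(2π), so r ≈ 2.9542 and h = 2r ≈ 5.9085.
S''(r) = 4π + 4·162/r³ > 0, so this is the minimum; S ≈ 164.5096.

164.5096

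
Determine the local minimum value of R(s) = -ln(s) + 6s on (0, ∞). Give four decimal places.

2.7918

R'(s) = -1/s + 6 = 0 gives s = 1/6.
R''(s) = 1/s², which is positive for s > 0, so this is a local minimum.
R(1/6) = -1·ln(1/6) + 1 ≈ 2.7918.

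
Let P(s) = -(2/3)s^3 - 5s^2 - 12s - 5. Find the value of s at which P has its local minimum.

Critical points: P'(s) = -2s^2 - 10s - 12 vanishes at s = -3, -2.
Second-derivative test with P''(s) = -4s - 10: P''(-3) = 2 > 0 ⇒ local minimum; P''(-2) = -2 < 0 ⇒ local maximum.
The local minimum is P(-3) = 4.

-3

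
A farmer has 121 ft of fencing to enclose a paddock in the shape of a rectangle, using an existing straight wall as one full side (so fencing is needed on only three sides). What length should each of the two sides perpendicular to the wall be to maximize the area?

121/4

Let the sides perpendicular to the wall have length x and the parallel side y, so 2x + y = 121 and the area is A = xy = x(121 − 2x).
A'(x) = 121 − 4x = 0 gives x = 121/4, and A''(x) = −4 < 0 confirms a maximum.
Then y = 121 − 2·121/4 = 121/2 and A = 14641/8.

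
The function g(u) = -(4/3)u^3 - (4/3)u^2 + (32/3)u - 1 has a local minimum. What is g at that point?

-17

Critical points: g'(u) = -4u^2 - (8/3)u + 32/3 vanishes at u = -2, 4/3.
g''(u) = -8u - 8/3. g''(-2) = 40/3 > 0 ⇒ local minimum; g''(4/3) = -40/3 < 0 ⇒ local maximum.
Thus g has its local minimum at u = -2, with value -17.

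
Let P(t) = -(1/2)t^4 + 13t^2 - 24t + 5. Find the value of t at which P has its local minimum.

P'(t) = -2t^3 + 26t - 24. Setting P'(t) = 0 gives t ∈ {-4, 1, 3}.
Second-derivative test with P''(t) = -6t^2 + 26: P''(-4) = -70 < 0 ⇒ local maximum; P''(1) = 20 > 0 ⇒ local minimum; P''(3) = -28 < 0 ⇒ local maximum.
The local minimum is P(1) = -13/2.

1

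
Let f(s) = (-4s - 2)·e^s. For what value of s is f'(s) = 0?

f'(s) = (-4)·e^s + (-4s - 2)·1·e^s = (-4s - 6)·e^s. Since e^s > 0, the only critical point is s = -3/2.
f''(-3/2) has the same sign as -4 < 0, so this is a local maximum.
f(-3/2) = (4)·e^(-3/2) ≈ 0.8925.

-3/2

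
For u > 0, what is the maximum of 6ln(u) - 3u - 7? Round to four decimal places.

-8.8411

f'(u) = 6/u − 3 = 0 gives u = 2.
f''(u) = -6/u², which is negative for u > 0, so this is a local maximum.
f(2) = 6·ln(2) - 6 - 7 ≈ -8.8411.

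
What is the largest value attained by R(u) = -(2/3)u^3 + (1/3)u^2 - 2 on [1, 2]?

R'(u) = -2u^2 + (2/3)u, which has no zeros in [1, 2].
Compare values at every candidate in [1, 2]: R(1) = -7/3, R(2) = -6.
The maximum over the interval is -7/3, attained at u = 1.

-7/3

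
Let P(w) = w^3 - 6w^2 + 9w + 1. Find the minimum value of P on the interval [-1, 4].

-15

Differentiating, P'(w) = 3w^2 - 12w + 9; which vanishes at w = 1 and w = 3.
Evaluating at the critical points and endpoints: P(-1) = -15, P(1) = 5, P(3) = 1, P(4) = 5.
So the minimum is P(-1) = -15.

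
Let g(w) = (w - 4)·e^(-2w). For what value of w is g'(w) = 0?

Differentiating with the product rule gives g'(w) = (-2w + 9)·e^(-2w). Since e^(-2w) > 0, the only critical point is w = 9/2.
g''(9/2) has the same sign as -2 < 0, so this is a local maximum.
g(9/2) = (1/2)·e^(-9) ≈ 0.0001.

9/2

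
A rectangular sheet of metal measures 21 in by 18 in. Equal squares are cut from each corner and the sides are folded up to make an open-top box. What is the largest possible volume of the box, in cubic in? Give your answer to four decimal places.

With cut size x, the volume is V(x) = x(21 − 2x)(18 − 2x) for 0 < x < 9.
V'(x) = 12x^2 − 156x + 378. Setting V'(x) = 0 gives x ≈ 3.2213 (the root in (0, 9)).
V''(x) = 24x − 156 is negative there, so this is the maximum; V ≈ 541.9699.

541.9699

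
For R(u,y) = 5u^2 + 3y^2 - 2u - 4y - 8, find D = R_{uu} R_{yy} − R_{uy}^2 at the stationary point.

∂R/∂u = 10u - 2 = 0 and ∂R/∂y = 6y - 4 = 0, so (u, y) = (1/5, 2/3).
The Hessian has R_{uu} = 10, R_{yy} = 6, R_{uy} = 0, giving D = 60 > 0 with R_{uu} > 0, so the point is a local minimum.
D = (10)·(6) − (0)^2 = 60.

60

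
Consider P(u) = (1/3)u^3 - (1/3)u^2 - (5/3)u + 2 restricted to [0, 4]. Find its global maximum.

34/3

Differentiating, P'(u) = u^2 - (2/3)u - 5/3; whose only zero in [0, 4] is u = 5/3.
Candidates: P(0) = 2, P(5/3) = -13/81, P(4) = 34/3.
Hence the absolute maximum is 34/3 at u = 4.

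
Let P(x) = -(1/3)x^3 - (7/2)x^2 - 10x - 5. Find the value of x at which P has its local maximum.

P'(x) = -x^2 - 7x - 10. Setting P'(x) = 0 gives x ∈ {-5, -2}.
Second-derivative test with P''(x) = -2x - 7: P''(-5) = 3 > 0 ⇒ local minimum; P''(-2) = -3 < 0 ⇒ local maximum.
Thus P has its local maximum at x = -2, with value 11/3.

-2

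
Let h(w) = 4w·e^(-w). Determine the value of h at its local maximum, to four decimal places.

1.4715

h'(w) = 4·e^(-w) + (4w)·(-1)·e^(-w) = (-4w + 4)·e^(-w). Since e^(-w) > 0, the only critical point is w = 1.
h''(1) has the same sign as -4 < 0, so this is a local maximum.
h(1) = (4)·e^(-1) ≈ 1.4715.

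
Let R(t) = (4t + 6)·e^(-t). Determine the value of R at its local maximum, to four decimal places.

6.5949

R'(t) = 4·e^(-t) + (4t + 6)·(-1)·e^(-t) = (-4t - 2)·e^(-t). Since e^(-t) > 0, the only critical point is t = -1/2.
R''(-1/2) has the same sign as -4 < 0, so this is a local maximum.
R(-1/2) = (4)·e^(1/2) ≈ 6.5949.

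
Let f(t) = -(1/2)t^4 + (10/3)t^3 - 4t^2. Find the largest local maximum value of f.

f'(t) = -2t^3 + 10t^2 - 8t. Setting f'(t) = 0 gives t ∈ {0, 1, 4}.
f''(t) = -6t^2 + 20t - 8. f''(0) = -8 < 0 ⇒ local maximum; f''(1) = 6 > 0 ⇒ local minimum; f''(4) = -24 < 0 ⇒ local maximum.
So the largest local maximum value is f(4) = 64/3.

64/3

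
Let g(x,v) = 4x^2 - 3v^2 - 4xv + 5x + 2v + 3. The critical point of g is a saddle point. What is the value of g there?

∂g/∂x = 8x - 4v + 5 = 0 and ∂g/∂v = -4x - 6v + 2 = 0, so (x, v) = (-11/32, 9/16).
The Hessian has g_{xx} = 8, g_{vv} = -6, g_{xv} = -4, giving D = -64 < 0, so the point is a saddle point.
g(-11/32, 9/16) = 173/64.

173/64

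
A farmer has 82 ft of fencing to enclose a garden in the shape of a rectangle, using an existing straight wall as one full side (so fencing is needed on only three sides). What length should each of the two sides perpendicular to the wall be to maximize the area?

41/2

Let the sides perpendicular to the wall have length x and the parallel side y, so 2x + y = 82 and the area is A = xy = x(82 − 2x).
A'(x) = 82 − 4x = 0 gives x = 41/2, and A''(x) = −4 < 0 confirms a maximum.
Then y = 82 − 2·41/2 = 41 and A = 1681/2.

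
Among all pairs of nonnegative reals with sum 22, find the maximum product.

With x + y = 22, the product is P(x) = x(22 − x).
P'(x) = 22 − 2x = 0 gives x = 11; P'' = −2 < 0, so this is the maximum.
P = 11·11 = 121.

121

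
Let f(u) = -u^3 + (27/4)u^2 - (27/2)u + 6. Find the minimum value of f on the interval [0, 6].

-48

f'(u) = -3u^2 + (27/2)u - 27/2, which vanishes at u = 3/2 and u = 3.
Evaluating at the critical points and endpoints: f(0) = 6, f(3/2) = -39/16, f(3) = -3/4, f(6) = -48.
The minimum over the interval is -48, attained at u = 6.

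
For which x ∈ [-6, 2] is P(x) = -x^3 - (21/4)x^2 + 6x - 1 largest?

P'(x) = -3x^2 - (21/2)x + 6, which vanishes at x = -4 and x = 1/2.
Candidates: P(-6) = -10,  P(-4) = -45,  P(1/2) = 9/16,  P(2) = -18.
The maximum over the interval is 9/16, attained at x = 1/2.

1/2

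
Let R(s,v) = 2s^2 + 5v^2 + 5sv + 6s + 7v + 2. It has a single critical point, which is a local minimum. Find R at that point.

∂R/∂s = 4s + 5v + 6 = 0 and ∂R/∂v = 5s + 10v + 7 = 0, so (s, v) = (-5/3, 2/15).
The Hessian has R_{ss} = 4, R_{vv} = 10, R_{sv} = 5, giving D = 15 > 0 with R_{ss} > 0, so the point is a local minimum.
R(-5/3, 2/15) = -38/15.

-38/15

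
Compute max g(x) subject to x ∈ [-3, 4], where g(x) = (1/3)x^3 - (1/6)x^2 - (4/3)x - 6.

22/3

g'(x) = x^2 - (1/3)x - 4/3, which vanishes at x = -1 and x = 4/3.
Compare values at every candidate in [-3, 4]: g(-3) = -25/2, g(-1) = -31/6, g(4/3) = -590/81, g(4) = 22/3.
So the maximum is g(4) = 22/3.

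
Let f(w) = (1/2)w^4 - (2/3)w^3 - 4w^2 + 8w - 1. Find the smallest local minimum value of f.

Critical points: f'(w) = 2w^3 - 2w^2 - 8w + 8 vanishes at w = -2, 1, 2.
Second-derivative test with f''(w) = 6w^2 - 4w - 8: f''(-2) = 24 > 0 ⇒ local minimum; f''(1) = -6 < 0 ⇒ local maximum; f''(2) = 8 > 0 ⇒ local minimum.
Thus f has its smallest local minimum at w = -2, with value -59/3.

-59/3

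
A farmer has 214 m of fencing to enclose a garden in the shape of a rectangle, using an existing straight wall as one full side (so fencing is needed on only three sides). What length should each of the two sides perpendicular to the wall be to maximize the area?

107/2

Let the sides perpendicular to the wall have length x and the parallel side y, so 2x + y = 214 and the area is A = xy = x(214 − 2x).
A'(x) = 214 − 4x = 0 gives x = 107/2, and A''(x) = −4 < 0 confirms a maximum.
Then y = 214 − 2·107/2 = 107 and A = 11449/2.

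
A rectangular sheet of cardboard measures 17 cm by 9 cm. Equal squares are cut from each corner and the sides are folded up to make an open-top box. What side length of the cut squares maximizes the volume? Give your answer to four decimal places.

1.8782

With cut size x, the volume is V(x) = x(17 − 2x)(9 − 2x) for 0 < x < 4.5.
V'(x) = 12x^2 − 104x + 153. Setting V'(x) = 0 gives x ≈ 1.8782 (the root in (0, 4.5)).
V''(x) = 24x − 104 is negative there, so this is the maximum; V ≈ 130.4300.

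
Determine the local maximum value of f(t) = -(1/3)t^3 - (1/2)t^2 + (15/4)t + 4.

f'(t) = -t^2 - t + 15/4. Setting f'(t) = 0 gives t ∈ {-5/2, 3/2}.
Since f''(t) = -2t - 1, we get f''(-5/2) = 4 > 0 ⇒ local minimum; f''(3/2) = -4 < 0 ⇒ local maximum.
Thus f has its local maximum at t = 3/2, with value 59/8.

59/8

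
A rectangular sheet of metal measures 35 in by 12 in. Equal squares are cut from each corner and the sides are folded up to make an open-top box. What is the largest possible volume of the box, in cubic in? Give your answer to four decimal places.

527.4721

With cut size x, the volume is V(x) = x(35 − 2x)(12 − 2x) for 0 < x < 6.
V'(x) = 12x^2 − 188x + 420. Setting V'(x) = 0 gives x ≈ 2.6990 (the root in (0, 6)).
V''(x) = 24x − 188 is negative there, so this is the maximum; V ≈ 527.4721.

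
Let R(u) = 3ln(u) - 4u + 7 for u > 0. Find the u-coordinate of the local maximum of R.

R'(u) = 3/u − 4 = 0 gives u = 3/4.
R''(u) = -3/u², which is negative for u > 0, so this is a local maximum.
R(3/4) = 3·ln(3/4) - 3 + 7 ≈ 3.1370.

3/4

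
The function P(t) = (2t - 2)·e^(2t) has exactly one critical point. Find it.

Differentiating with the product rule gives P'(t) = (4t - 2)·e^(2t). Since e^(2t) > 0, the only critical point is t = 1/2.
P''(1/2) has the same sign as 4 > 0, so this is a local minimum.
P(1/2) = (-1)·e^(1) ≈ -2.7183.

1/2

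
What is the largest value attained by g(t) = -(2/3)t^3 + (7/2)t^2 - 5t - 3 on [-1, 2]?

37/6

The derivative is -2t^2 + 7t - 5, whose only zero in [-1, 2] is t = 1.
Compare values at every candidate in [-1, 2]: g(-1) = 37/6; g(1) = -31/6; g(2) = -13/3.
Hence the absolute maximum is 37/6 at t = -1.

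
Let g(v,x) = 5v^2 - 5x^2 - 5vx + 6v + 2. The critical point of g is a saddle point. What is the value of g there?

∂g/∂v = 10v - 5x + 6 = 0 and ∂g/∂x = -5v - 10x = 0, so (v, x) = (-12/25, 6/25).
The Hessian has g_{vv} = 10, g_{xx} = -10, g_{vx} = -5, giving D = -125 < 0, so the point is a saddle point.
g(-12/25, 6/25) = 14/25.

14/25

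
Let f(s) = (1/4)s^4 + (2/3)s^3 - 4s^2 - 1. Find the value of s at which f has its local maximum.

f'(s) = s^3 + 2s^2 - 8s = 0 at s = -4, 0, 2.
Second-derivative test with f''(s) = 3s^2 + 4s - 8: f''(-4) = 24 > 0 ⇒ local minimum; f''(0) = -8 < 0 ⇒ local maximum; f''(2) = 12 > 0 ⇒ local minimum.
So the local maximum value is f(0) = -1.

0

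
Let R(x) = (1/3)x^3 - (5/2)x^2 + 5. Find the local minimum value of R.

-95/6

Critical points: R'(x) = x^2 - 5x vanishes at x = 0, 5.
Second-derivative test with R''(x) = 2x - 5: R''(0) = -5 < 0 ⇒ local maximum; R''(5) = 5 > 0 ⇒ local minimum.
So the local minimum value is R(5) = -95/6.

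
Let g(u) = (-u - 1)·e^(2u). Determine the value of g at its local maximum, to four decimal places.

0.0249

By the product rule, g'(u) = (-2u - 3)·e^(2u). Since e^(2u) > 0, the only critical point is u = -3/2.
g''(-3/2) has the same sign as -2 < 0, so this is a local maximum.
g(-3/2) = (1/2)·e^(-3) ≈ 0.0249.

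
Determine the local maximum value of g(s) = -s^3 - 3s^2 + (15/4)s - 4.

g'(s) = -3s^2 - 6s + 15/4. Setting g'(s) = 0 gives s ∈ {-5/2, 1/2}.
Since g''(s) = -6s - 6, we get g''(-5/2) = 9 > 0 ⇒ local minimum; g''(1/2) = -9 < 0 ⇒ local maximum.
The local maximum is g(1/2) = -3.

-3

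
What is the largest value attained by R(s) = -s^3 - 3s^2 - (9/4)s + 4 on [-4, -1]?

R'(s) = -3s^2 - 6s - 9/4, whose only zero in [-4, -1] is s = -3/2.
Compare values at every candidate in [-4, -1]: R(-4) = 29,  R(-3/2) = 4,  R(-1) = 17/4.
Hence the absolute maximum is 29 at s = -4.

29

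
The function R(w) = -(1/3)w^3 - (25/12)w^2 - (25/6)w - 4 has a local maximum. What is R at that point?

-421/324

R'(w) = -w^2 - (25/6)w - 25/6. Setting R'(w) = 0 gives w ∈ {-5/2, -5/3}.
R''(w) = -2w - 25/6. R''(-5/2) = 5/6 > 0 ⇒ local minimum; R''(-5/3) = -5/6 < 0 ⇒ local maximum.
Thus R has its local maximum at w = -5/3, with value -421/324.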